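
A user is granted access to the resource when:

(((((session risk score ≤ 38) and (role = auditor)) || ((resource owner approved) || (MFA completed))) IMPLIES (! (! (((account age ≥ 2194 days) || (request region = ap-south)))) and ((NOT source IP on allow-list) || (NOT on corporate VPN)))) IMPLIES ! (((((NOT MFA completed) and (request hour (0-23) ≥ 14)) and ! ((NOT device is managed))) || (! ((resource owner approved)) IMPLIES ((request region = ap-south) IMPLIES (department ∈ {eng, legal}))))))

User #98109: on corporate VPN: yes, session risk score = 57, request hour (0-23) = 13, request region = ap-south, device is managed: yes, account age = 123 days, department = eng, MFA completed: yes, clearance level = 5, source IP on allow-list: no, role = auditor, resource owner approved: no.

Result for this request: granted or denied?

Denied

Atomic conditions:
  session risk score ≤ 38: 57 ≤ 38 is false
  role = auditor: auditor == auditor is true
  resource owner approved: no → false
  MFA completed: yes → true
  account age ≥ 2194 days: 123 ≥ 2194 is false
  request region = ap-south: ap-south == ap-south is true
  NOT source IP on allow-list: no → true
  NOT on corporate VPN: yes → false
  NOT MFA completed: yes → false
  request hour (0-23) ≥ 14: 13 ≥ 14 is false
  NOT device is managed: yes → false
  department ∈ {eng, legal}: eng is in the set → true
Combine:
[1.1.1] false AND true = false
[1.1.2] false OR true = true
[1.1] false OR true = true
[1.2.1.1.1] false OR true = true
[1.2.1.1] NOT true = false
[1.2.1] NOT false = true
[1.2.2] true OR false = true
[1.2] true AND true = true
[1] true → true = true
[2.1.1.1] false AND false = false
[2.1.1.2] NOT false = true
[2.1.1] false AND true = false
[2.1.2.1] NOT false = true
[2.1.2.2] true → true = true
[2.1.2] true → true = true
[2.1] false OR true = true
[2] NOT true = false
[root] true → false = false
Overall: false → denied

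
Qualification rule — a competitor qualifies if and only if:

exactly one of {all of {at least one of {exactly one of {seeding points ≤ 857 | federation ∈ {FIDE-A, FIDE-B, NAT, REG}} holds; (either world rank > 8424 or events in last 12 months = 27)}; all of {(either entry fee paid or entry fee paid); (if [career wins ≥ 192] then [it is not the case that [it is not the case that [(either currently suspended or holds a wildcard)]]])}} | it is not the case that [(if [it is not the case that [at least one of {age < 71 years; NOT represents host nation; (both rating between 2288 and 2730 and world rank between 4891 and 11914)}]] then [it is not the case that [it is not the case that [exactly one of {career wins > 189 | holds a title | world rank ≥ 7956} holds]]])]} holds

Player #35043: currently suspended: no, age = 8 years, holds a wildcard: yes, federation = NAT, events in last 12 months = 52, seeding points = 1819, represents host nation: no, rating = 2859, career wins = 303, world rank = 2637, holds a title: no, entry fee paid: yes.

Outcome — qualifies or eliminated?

Qualifies

Atomic conditions:
  seeding points ≤ 857: 1819 ≤ 857 is false
  federation ∈ {FIDE-A, FIDE-B, NAT, REG}: NAT is in the set → true
  world rank > 8424: 2637 > 8424 is false
  events in last 12 months = 27: 52 == 27 is false
  entry fee paid: yes → true
  career wins ≥ 192: 303 ≥ 192 is true
  currently suspended: no → false
  holds a wildcard: yes → true
  age < 71 years: 8 < 71 is true
  NOT represents host nation: no → true
  rating between 2288 and 2730: 2859 in [2288, 2730] is false
  world rank between 4891 and 11914: 2637 in [4891, 11914] is false
  career wins > 189: 303 > 189 is true
  holds a title: no → false
  world rank ≥ 7956: 2637 ≥ 7956 is false
Combine:
[1.1.1] exactly-one(false, true) = true
[1.1.2] false OR false = false
[1.1] true OR false = true
[1.2.1] true OR true = true
[1.2.2.2.1.1] false OR true = true
[1.2.2.2.1] NOT true = false
[1.2.2.2] NOT false = true
[1.2.2] true → true = true
[1.2] true AND true = true
[1] true AND true = true
[2.1.1.1.3] false AND false = false
[2.1.1.1] true OR true OR false = true
[2.1.1] NOT true = false
[2.1.2.1.1] exactly-one(true, false, false) = true
[2.1.2.1] NOT true = false
[2.1.2] NOT false = true
[2.1] false → true (antecedent false ⇒ implication holds) = true
[2] NOT true = false
[root] exactly-one(true, false) = true
Overall: true → qualifies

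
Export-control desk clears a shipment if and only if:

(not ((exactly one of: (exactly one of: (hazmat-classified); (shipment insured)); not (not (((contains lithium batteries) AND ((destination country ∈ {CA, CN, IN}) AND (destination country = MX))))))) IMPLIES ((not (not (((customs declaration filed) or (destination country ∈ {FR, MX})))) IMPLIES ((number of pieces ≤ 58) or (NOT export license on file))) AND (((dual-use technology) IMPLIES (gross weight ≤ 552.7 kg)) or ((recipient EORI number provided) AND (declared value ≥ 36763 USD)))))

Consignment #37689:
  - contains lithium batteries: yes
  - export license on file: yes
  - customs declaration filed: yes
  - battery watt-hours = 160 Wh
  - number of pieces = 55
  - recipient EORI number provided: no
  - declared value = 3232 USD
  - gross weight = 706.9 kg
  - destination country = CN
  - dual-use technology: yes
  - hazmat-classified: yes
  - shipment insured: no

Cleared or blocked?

Cleared

Atomic conditions:
  hazmat-classified: yes → true
  shipment insured: no → false
  contains lithium batteries: yes → true
  destination country ∈ {CA, CN, IN}: CN is in the set → true
  destination country = MX: CN == MX is false
  customs declaration filed: yes → true
  destination country ∈ {FR, MX}: CN is not in the set → false
  number of pieces ≤ 58: 55 ≤ 58 is true
  NOT export license on file: yes → false
  dual-use technology: yes → true
  gross weight ≤ 552.7 kg: 706.9 ≤ 552.7 is false
  recipient EORI number provided: no → false
  declared value ≥ 36763 USD: 3232 ≥ 36763 is false
Combine:
[1.1.1] exactly-one(true, false) = true
[1.1.2.1.1.2] true AND false = false
[1.1.2.1.1] true AND false = false
[1.1.2.1] NOT false = true
[1.1.2] NOT true = false
[1.1] exactly-one(true, false) = true
[1] NOT true = false
[2.1.1.1.1] true OR false = true
[2.1.1.1] NOT true = false
[2.1.1] NOT false = true
[2.1.2] true OR false = true
[2.1] true → true = true
[2.2.1] true → false = false
[2.2.2] false AND false = false
[2.2] false OR false = false
[2] true AND false = false
[root] false → false (antecedent false ⇒ implication holds) = true
Overall: true → cleared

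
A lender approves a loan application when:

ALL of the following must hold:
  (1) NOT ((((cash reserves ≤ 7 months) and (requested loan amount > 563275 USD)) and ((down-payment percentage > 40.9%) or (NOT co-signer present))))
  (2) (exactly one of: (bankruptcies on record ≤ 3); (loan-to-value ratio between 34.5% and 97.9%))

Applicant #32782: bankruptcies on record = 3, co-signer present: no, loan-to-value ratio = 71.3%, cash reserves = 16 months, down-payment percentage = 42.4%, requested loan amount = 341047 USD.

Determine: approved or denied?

Atomic conditions:
  cash reserves ≤ 7 months: 16 ≤ 7 is false
  requested loan amount > 563275 USD: 341047 > 563275 is false
  down-payment percentage > 40.9%: 42.4 > 40.9 is true
  NOT co-signer present: no → true
  bankruptcies on record ≤ 3: 3 ≤ 3 is true
  loan-to-value ratio between 34.5% and 97.9%: 71.3 in [34.5, 97.9] is true
Combine:
[1.1.1] false AND false = false
[1.1.2] true OR true = true
[1.1] false AND true = false
[1] NOT false = true
[2] exactly-one(true, true) = false
[root] true AND false = false
Overall: false → denied

Denied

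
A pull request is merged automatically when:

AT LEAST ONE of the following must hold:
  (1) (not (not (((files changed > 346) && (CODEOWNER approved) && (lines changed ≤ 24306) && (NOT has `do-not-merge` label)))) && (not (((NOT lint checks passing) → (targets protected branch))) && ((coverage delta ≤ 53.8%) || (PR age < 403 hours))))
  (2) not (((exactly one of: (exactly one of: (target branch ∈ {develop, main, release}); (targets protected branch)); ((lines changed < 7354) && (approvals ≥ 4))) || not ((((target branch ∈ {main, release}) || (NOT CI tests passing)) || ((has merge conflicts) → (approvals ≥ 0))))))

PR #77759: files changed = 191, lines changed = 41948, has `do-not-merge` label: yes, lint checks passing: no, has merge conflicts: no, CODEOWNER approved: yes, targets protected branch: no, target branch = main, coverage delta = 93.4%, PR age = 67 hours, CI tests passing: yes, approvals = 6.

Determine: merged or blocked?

Blocked

Atomic conditions:
  files changed > 346: 191 > 346 is false
  CODEOWNER approved: yes → true
  lines changed ≤ 24306: 41948 ≤ 24306 is false
  NOT has `do-not-merge` label: yes → false
  NOT lint checks passing: no → true
  targets protected branch: no → false
  coverage delta ≤ 53.8%: 93.4 ≤ 53.8 is false
  PR age < 403 hours: 67 < 403 is true
  target branch ∈ {develop, main, release}: main is in the set → true
  lines changed < 7354: 41948 < 7354 is false
  approvals ≥ 4: 6 ≥ 4 is true
  target branch ∈ {main, release}: main is in the set → true
  NOT CI tests passing: yes → false
  has merge conflicts: no → false
  approvals ≥ 0: 6 ≥ 0 is true
Combine:
[1.1.1.1] false AND true AND false AND false = false
[1.1.1] NOT false = true
[1.1] NOT true = false
[1.2.1.1] true → false = false
[1.2.1] NOT false = true
[1.2.2] false OR true = true
[1.2] true AND true = true
[1] false AND true = false
[2.1.1.1] exactly-one(true, false) = true
[2.1.1.2] false AND true = false
[2.1.1] exactly-one(true, false) = true
[2.1.2.1.1] true OR false = true
[2.1.2.1.2] false → true (antecedent false ⇒ implication holds) = true
[2.1.2.1] true OR true = true
[2.1.2] NOT true = false
[2.1] true OR false = true
[2] NOT true = false
[root] false OR false = false
Overall: false → blocked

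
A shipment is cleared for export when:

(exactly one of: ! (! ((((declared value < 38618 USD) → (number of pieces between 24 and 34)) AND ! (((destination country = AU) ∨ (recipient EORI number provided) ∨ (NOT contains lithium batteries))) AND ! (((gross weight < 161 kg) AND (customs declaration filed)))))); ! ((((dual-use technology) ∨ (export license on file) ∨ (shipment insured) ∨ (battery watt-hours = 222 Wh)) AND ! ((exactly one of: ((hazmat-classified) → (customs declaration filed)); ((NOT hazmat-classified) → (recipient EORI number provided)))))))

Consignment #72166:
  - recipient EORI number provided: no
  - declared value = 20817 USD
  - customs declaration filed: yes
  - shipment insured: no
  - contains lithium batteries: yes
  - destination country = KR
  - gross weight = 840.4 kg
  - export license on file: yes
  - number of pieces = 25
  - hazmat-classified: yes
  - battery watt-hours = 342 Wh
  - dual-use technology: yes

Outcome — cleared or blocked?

Cleared

Atomic conditions:
  declared value < 38618 USD: 20817 < 38618 is true
  number of pieces between 24 and 34: 25 in [24, 34] is true
  destination country = AU: KR == AU is false
  recipient EORI number provided: no → false
  NOT contains lithium batteries: yes → false
  gross weight < 161 kg: 840.4 < 161 is false
  customs declaration filed: yes → true
  dual-use technology: yes → true
  export license on file: yes → true
  shipment insured: no → false
  battery watt-hours = 222 Wh: 342 == 222 is false
  hazmat-classified: yes → true
  NOT hazmat-classified: yes → false
Combine:
[1.1.1.1] true → true = true
[1.1.1.2.1] false OR false OR false = false
[1.1.1.2] NOT false = true
[1.1.1.3.1] false AND true = false
[1.1.1.3] NOT false = true
[1.1.1] true AND true AND true = true
[1.1] NOT true = false
[1] NOT false = true
[2.1.1] true OR true OR false OR false = true
[2.1.2.1.1] true → true = true
[2.1.2.1.2] false → false (antecedent false ⇒ implication holds) = true
[2.1.2.1] exactly-one(true, true) = false
[2.1.2] NOT false = true
[2.1] true AND true = true
[2] NOT true = false
[root] exactly-one(true, false) = true
Overall: true → cleared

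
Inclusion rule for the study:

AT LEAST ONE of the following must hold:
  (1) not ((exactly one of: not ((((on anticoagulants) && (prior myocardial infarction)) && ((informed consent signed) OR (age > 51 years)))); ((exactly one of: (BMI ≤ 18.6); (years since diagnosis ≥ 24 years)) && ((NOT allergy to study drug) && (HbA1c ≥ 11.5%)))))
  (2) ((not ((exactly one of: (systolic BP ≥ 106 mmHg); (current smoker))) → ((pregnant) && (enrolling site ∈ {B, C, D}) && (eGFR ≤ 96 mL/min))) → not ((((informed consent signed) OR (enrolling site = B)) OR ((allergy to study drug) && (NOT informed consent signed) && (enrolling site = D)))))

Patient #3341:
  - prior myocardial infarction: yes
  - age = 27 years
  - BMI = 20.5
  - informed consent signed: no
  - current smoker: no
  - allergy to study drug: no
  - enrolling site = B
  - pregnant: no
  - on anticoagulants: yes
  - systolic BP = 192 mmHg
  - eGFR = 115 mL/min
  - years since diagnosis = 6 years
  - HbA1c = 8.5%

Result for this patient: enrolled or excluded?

Excluded

Atomic conditions:
  on anticoagulants: yes → true
  prior myocardial infarction: yes → true
  informed consent signed: no → false
  age > 51 years: 27 > 51 is false
  BMI ≤ 18.6: 20.5 ≤ 18.6 is false
  years since diagnosis ≥ 24 years: 6 ≥ 24 is false
  NOT allergy to study drug: no → true
  HbA1c ≥ 11.5%: 8.5 ≥ 11.5 is false
  systolic BP ≥ 106 mmHg: 192 ≥ 106 is true
  current smoker: no → false
  pregnant: no → false
  enrolling site ∈ {B, C, D}: B is in the set → true
  eGFR ≤ 96 mL/min: 115 ≤ 96 is false
  enrolling site = B: B == B is true
  allergy to study drug: no → false
  NOT informed consent signed: no → true
  enrolling site = D: B == D is false
Combine:
[1.1.1.1.1] true AND true = true
[1.1.1.1.2] false OR false = false
[1.1.1.1] true AND false = false
[1.1.1] NOT false = true
[1.1.2.1] exactly-one(false, false) = false
[1.1.2.2] true AND false = false
[1.1.2] false AND false = false
[1.1] exactly-one(true, false) = true
[1] NOT true = false
[2.1.1.1] exactly-one(true, false) = true
[2.1.1] NOT true = false
[2.1.2] false AND true AND false = false
[2.1] false → false (antecedent false ⇒ implication holds) = true
[2.2.1.1] false OR true = true
[2.2.1.2] false AND true AND false = false
[2.2.1] true OR false = true
[2.2] NOT true = false
[2] true → false = false
[root] false OR false = false
Overall: false → excluded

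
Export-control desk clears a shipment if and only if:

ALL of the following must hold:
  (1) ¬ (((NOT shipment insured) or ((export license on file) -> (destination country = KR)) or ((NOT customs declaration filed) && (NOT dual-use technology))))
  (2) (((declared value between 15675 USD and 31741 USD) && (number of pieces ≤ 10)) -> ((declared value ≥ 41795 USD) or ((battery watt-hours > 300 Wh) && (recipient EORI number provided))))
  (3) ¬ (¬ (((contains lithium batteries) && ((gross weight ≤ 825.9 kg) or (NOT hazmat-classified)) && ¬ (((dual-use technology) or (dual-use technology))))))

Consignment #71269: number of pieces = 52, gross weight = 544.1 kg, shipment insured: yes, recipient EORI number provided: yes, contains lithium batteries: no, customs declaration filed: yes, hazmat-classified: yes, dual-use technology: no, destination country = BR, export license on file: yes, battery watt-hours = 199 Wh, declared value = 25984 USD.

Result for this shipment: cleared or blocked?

Blocked

Atomic conditions:
  NOT shipment insured: yes → false
  export license on file: yes → true
  destination country = KR: BR == KR is false
  NOT customs declaration filed: yes → false
  NOT dual-use technology: no → true
  declared value between 15675 USD and 31741 USD: 25984 in [15675, 31741] is true
  number of pieces ≤ 10: 52 ≤ 10 is false
  declared value ≥ 41795 USD: 25984 ≥ 41795 is false
  battery watt-hours > 300 Wh: 199 > 300 is false
  recipient EORI number provided: yes → true
  contains lithium batteries: no → false
  gross weight ≤ 825.9 kg: 544.1 ≤ 825.9 is true
  NOT hazmat-classified: yes → false
  dual-use technology: no → false
Combine:
[1.1.2] true → false = false
[1.1.3] false AND true = false
[1.1] false OR false OR false = false
[1] NOT false = true
[2.1] true AND false = false
[2.2.2] false AND true = false
[2.2] false OR false = false
[2] false → false (antecedent false ⇒ implication holds) = true
[3.1.1.2] true OR false = true
[3.1.1.3.1] false OR false = false
[3.1.1.3] NOT false = true
[3.1.1] false AND true AND true = false
[3.1] NOT false = true
[3] NOT true = false
[root] true AND true AND false = false
Overall: false → blocked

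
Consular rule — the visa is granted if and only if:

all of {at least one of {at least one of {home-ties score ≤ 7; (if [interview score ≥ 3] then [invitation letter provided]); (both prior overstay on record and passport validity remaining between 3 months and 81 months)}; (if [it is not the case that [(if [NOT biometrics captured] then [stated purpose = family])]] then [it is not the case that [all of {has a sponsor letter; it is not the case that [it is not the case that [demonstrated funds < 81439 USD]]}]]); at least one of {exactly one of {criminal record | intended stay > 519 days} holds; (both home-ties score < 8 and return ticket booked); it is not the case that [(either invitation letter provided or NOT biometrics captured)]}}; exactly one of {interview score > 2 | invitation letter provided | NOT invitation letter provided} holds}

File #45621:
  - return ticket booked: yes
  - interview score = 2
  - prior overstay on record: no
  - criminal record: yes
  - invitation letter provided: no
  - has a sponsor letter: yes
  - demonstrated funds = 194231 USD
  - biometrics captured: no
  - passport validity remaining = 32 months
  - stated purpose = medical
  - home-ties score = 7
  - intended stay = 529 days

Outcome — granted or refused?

Granted

Atomic conditions:
  home-ties score ≤ 7: 7 ≤ 7 is true
  interview score ≥ 3: 2 ≥ 3 is false
  invitation letter provided: no → false
  prior overstay on record: no → false
  passport validity remaining between 3 months and 81 months: 32 in [3, 81] is true
  NOT biometrics captured: no → true
  stated purpose = family: medical == family is false
  has a sponsor letter: yes → true
  demonstrated funds < 81439 USD: 194231 < 81439 is false
  criminal record: yes → true
  intended stay > 519 days: 529 > 519 is true
  home-ties score < 8: 7 < 8 is true
  return ticket booked: yes → true
  interview score > 2: 2 > 2 is false
  NOT invitation letter provided: no → true
Combine:
[1.1.2] false → false (antecedent false ⇒ implication holds) = true
[1.1.3] false AND true = false
[1.1] true OR true OR false = true
[1.2.1.1] true → false = false
[1.2.1] NOT false = true
[1.2.2.1.2.1] NOT false = true
[1.2.2.1.2] NOT true = false
[1.2.2.1] true AND false = false
[1.2.2] NOT false = true
[1.2] true → true = true
[1.3.1] exactly-one(true, true) = false
[1.3.2] true AND true = true
[1.3.3.1] false OR true = true
[1.3.3] NOT true = false
[1.3] false OR true OR false = true
[1] true OR true OR true = true
[2] exactly-one(false, false, true) = true
[root] true AND true = true
Overall: true → granted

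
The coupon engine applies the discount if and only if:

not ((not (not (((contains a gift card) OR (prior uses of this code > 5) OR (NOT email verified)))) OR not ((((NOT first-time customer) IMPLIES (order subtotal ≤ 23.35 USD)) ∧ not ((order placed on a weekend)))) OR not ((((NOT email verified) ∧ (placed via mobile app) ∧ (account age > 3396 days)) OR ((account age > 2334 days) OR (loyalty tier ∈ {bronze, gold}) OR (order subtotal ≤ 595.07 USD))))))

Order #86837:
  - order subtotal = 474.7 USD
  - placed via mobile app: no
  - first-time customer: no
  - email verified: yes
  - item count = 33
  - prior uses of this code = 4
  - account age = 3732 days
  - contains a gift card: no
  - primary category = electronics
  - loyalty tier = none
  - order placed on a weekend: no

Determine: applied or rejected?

Atomic conditions:
  contains a gift card: no → false
  prior uses of this code > 5: 4 > 5 is false
  NOT email verified: yes → false
  NOT first-time customer: no → true
  order subtotal ≤ 23.35 USD: 474.7 ≤ 23.35 is false
  order placed on a weekend: no → false
  placed via mobile app: no → false
  account age > 3396 days: 3732 > 3396 is true
  account age > 2334 days: 3732 > 2334 is true
  loyalty tier ∈ {bronze, gold}: none is not in the set → false
  order subtotal ≤ 595.07 USD: 474.7 ≤ 595.07 is true
Combine:
[1.1.1.1] false OR false OR false = false
[1.1.1] NOT false = true
[1.1] NOT true = false
[1.2.1.1] true → false = false
[1.2.1.2] NOT false = true
[1.2.1] false AND true = false
[1.2] NOT false = true
[1.3.1.1] false AND false AND true = false
[1.3.1.2] true OR false OR true = true
[1.3.1] false OR true = true
[1.3] NOT true = false
[1] false OR true OR false = true
[root] NOT true = false
Overall: false → rejected

Rejected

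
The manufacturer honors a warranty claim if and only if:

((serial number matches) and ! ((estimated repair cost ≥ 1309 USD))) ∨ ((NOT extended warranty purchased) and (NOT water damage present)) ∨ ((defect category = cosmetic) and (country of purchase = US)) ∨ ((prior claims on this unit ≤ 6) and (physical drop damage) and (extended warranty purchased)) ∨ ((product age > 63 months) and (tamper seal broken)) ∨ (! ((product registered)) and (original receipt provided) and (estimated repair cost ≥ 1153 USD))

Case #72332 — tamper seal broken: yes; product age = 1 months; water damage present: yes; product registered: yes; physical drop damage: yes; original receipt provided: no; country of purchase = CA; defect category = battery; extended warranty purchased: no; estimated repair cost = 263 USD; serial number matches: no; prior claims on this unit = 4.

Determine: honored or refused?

Atomic conditions:
  serial number matches: no → false
  estimated repair cost ≥ 1309 USD: 263 ≥ 1309 is false
  NOT extended warranty purchased: no → true
  NOT water damage present: yes → false
  defect category = cosmetic: battery == cosmetic is false
  country of purchase = US: CA == US is false
  prior claims on this unit ≤ 6: 4 ≤ 6 is true
  physical drop damage: yes → true
  extended warranty purchased: no → false
  product age > 63 months: 1 > 63 is false
  tamper seal broken: yes → true
  product registered: yes → true
  original receipt provided: no → false
  estimated repair cost ≥ 1153 USD: 263 ≥ 1153 is false
Combine:
[1.2] NOT false = true
[1] false AND true = false
[2] true AND false = false
[3] false AND false = false
[4] true AND true AND false = false
[5] false AND true = false
[6.1] NOT true = false
[6] false AND false AND false = false
[root] false OR false OR false OR false OR false OR false = false
Overall: false → refused

Refused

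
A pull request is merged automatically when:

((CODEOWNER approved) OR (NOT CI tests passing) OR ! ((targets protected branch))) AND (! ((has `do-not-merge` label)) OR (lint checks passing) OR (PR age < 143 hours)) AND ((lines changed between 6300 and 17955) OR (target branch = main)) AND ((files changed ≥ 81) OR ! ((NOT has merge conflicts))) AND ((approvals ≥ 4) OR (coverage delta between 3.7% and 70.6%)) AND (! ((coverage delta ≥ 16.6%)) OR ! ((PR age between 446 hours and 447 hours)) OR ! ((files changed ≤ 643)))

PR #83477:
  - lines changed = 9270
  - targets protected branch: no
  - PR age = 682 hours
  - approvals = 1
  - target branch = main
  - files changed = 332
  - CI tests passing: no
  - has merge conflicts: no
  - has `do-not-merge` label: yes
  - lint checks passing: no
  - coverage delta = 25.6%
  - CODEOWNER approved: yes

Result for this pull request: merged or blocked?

Atomic conditions:
  CODEOWNER approved: yes → true
  NOT CI tests passing: no → true
  targets protected branch: no → false
  has `do-not-merge` label: yes → true
  lint checks passing: no → false
  PR age < 143 hours: 682 < 143 is false
  lines changed between 6300 and 17955: 9270 in [6300, 17955] is true
  target branch = main: main == main is true
  files changed ≥ 81: 332 ≥ 81 is true
  NOT has merge conflicts: no → true
  approvals ≥ 4: 1 ≥ 4 is false
  coverage delta between 3.7% and 70.6%: 25.6 in [3.7, 70.6] is true
  coverage delta ≥ 16.6%: 25.6 ≥ 16.6 is true
  PR age between 446 hours and 447 hours: 682 in [446, 447] is false
  files changed ≤ 643: 332 ≤ 643 is true
Combine:
[1.3] NOT false = true
[1] true OR true OR true = true
[2.1] NOT true = false
[2] false OR false OR false = false
[3] true OR true = true
[4.2] NOT true = false
[4] true OR false = true
[5] false OR true = true
[6.1] NOT true = false
[6.2] NOT false = true
[6.3] NOT true = false
[6] false OR true OR false = true
[root] true AND false AND true AND true AND true AND true = false
Overall: false → blocked

Blocked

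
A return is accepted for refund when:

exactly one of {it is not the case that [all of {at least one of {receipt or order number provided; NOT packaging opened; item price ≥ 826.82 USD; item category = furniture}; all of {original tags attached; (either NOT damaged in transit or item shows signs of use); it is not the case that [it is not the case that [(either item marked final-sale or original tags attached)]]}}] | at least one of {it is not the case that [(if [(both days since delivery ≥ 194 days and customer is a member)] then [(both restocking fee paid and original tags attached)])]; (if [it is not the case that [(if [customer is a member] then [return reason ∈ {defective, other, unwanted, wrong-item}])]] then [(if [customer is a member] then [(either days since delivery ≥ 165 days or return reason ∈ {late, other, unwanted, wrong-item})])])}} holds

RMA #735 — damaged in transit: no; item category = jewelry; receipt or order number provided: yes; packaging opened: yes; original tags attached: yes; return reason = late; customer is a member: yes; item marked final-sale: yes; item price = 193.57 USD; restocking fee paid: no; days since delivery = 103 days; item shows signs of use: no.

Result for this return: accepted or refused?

Accepted

Atomic conditions:
  receipt or order number provided: yes → true
  NOT packaging opened: yes → false
  item price ≥ 826.82 USD: 193.57 ≥ 826.82 is false
  item category = furniture: jewelry == furniture is false
  original tags attached: yes → true
  NOT damaged in transit: no → true
  item shows signs of use: no → false
  item marked final-sale: yes → true
  days since delivery ≥ 194 days: 103 ≥ 194 is false
  customer is a member: yes → true
  restocking fee paid: no → false
  return reason ∈ {defective, other, unwanted, wrong-item}: late is not in the set → false
  days since delivery ≥ 165 days: 103 ≥ 165 is false
  return reason ∈ {late, other, unwanted, wrong-item}: late is in the set → true
Combine:
[1.1.1] true OR false OR false OR false = true
[1.1.2.2] true OR false = true
[1.1.2.3.1.1] true OR true = true
[1.1.2.3.1] NOT true = false
[1.1.2.3] NOT false = true
[1.1.2] true AND true AND true = true
[1.1] true AND true = true
[1] NOT true = false
[2.1.1.1] false AND true = false
[2.1.1.2] false AND true = false
[2.1.1] false → false (antecedent false ⇒ implication holds) = true
[2.1] NOT true = false
[2.2.1.1] true → false = false
[2.2.1] NOT false = true
[2.2.2.2] false OR true = true
[2.2.2] true → true = true
[2.2] true → true = true
[2] false OR true = true
[root] exactly-one(false, true) = true
Overall: true → accepted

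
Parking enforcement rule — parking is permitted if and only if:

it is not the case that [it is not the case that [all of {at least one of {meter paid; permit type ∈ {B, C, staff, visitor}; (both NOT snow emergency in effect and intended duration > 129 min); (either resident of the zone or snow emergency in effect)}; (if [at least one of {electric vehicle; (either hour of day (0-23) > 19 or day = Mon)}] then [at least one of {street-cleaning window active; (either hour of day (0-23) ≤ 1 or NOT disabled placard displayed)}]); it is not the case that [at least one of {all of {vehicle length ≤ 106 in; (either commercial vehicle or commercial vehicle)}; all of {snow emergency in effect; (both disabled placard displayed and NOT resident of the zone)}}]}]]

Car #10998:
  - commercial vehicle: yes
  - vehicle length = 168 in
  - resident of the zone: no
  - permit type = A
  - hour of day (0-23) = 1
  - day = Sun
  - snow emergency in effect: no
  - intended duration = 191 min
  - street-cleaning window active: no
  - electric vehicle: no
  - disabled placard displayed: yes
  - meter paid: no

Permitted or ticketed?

Permitted

Atomic conditions:
  meter paid: no → false
  permit type ∈ {B, C, staff, visitor}: A is not in the set → false
  NOT snow emergency in effect: no → true
  intended duration > 129 min: 191 > 129 is true
  resident of the zone: no → false
  snow emergency in effect: no → false
  electric vehicle: no → false
  hour of day (0-23) > 19: 1 > 19 is false
  day = Mon: Sun == Mon is false
  street-cleaning window active: no → false
  hour of day (0-23) ≤ 1: 1 ≤ 1 is true
  NOT disabled placard displayed: yes → false
  vehicle length ≤ 106 in: 168 ≤ 106 is false
  commercial vehicle: yes → true
  disabled placard displayed: yes → true
  NOT resident of the zone: no → true
Combine:
[1.1.1.3] true AND true = true
[1.1.1.4] false OR false = false
[1.1.1] false OR false OR true OR false = true
[1.1.2.1.2] false OR false = false
[1.1.2.1] false OR false = false
[1.1.2.2.2] true OR false = true
[1.1.2.2] false OR true = true
[1.1.2] false → true (antecedent false ⇒ implication holds) = true
[1.1.3.1.1.2] true OR true = true
[1.1.3.1.1] false AND true = false
[1.1.3.1.2.2] true AND true = true
[1.1.3.1.2] false AND true = false
[1.1.3.1] false OR false = false
[1.1.3] NOT false = true
[1.1] true AND true AND true = true
[1] NOT true = false
[root] NOT false = true
Overall: true → permitted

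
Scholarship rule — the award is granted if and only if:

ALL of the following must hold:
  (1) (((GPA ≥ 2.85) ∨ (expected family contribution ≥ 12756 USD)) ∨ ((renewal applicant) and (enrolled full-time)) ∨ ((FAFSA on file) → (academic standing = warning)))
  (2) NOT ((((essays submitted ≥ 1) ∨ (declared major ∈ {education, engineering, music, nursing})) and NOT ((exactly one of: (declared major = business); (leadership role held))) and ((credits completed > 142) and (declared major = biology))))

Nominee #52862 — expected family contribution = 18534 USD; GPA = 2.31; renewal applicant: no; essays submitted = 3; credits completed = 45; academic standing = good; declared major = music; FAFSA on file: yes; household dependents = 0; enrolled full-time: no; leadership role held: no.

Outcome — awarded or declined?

Atomic conditions:
  GPA ≥ 2.85: 2.31 ≥ 2.85 is false
  expected family contribution ≥ 12756 USD: 18534 ≥ 12756 is true
  renewal applicant: no → false
  enrolled full-time: no → false
  FAFSA on file: yes → true
  academic standing = warning: good == warning is false
  essays submitted ≥ 1: 3 ≥ 1 is true
  declared major ∈ {education, engineering, music, nursing}: music is in the set → true
  declared major = business: music == business is false
  leadership role held: no → false
  credits completed > 142: 45 > 142 is false
  declared major = biology: music == biology is false
Combine:
[1.1] false OR true = true
[1.2] false AND false = false
[1.3] true → false = false
[1] true OR false OR false = true
[2.1.1] true OR true = true
[2.1.2.1] exactly-one(false, false) = false
[2.1.2] NOT false = true
[2.1.3] false AND false = false
[2.1] true AND true AND false = false
[2] NOT false = true
[root] true AND true = true
Overall: true → awarded

Awarded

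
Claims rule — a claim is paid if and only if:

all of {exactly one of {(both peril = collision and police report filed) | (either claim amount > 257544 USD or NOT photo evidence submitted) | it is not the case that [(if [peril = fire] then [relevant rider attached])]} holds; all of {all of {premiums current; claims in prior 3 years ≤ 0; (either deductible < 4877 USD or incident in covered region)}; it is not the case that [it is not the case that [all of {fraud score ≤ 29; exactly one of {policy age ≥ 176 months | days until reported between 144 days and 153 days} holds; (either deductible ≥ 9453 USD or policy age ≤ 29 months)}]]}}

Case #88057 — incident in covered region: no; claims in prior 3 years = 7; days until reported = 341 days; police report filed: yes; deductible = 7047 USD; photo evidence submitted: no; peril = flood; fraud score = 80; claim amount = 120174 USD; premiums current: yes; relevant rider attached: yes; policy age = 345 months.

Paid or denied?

Denied

Atomic conditions:
  peril = collision: flood == collision is false
  police report filed: yes → true
  claim amount > 257544 USD: 120174 > 257544 is false
  NOT photo evidence submitted: no → true
  peril = fire: flood == fire is false
  relevant rider attached: yes → true
  premiums current: yes → true
  claims in prior 3 years ≤ 0: 7 ≤ 0 is false
  deductible < 4877 USD: 7047 < 4877 is false
  incident in covered region: no → false
  fraud score ≤ 29: 80 ≤ 29 is false
  policy age ≥ 176 months: 345 ≥ 176 is true
  days until reported between 144 days and 153 days: 341 in [144, 153] is false
  deductible ≥ 9453 USD: 7047 ≥ 9453 is false
  policy age ≤ 29 months: 345 ≤ 29 is false
Combine:
[1.1] false AND true = false
[1.2] false OR true = true
[1.3.1] false → true (antecedent false ⇒ implication holds) = true
[1.3] NOT true = false
[1] exactly-one(false, true, false) = true
[2.1.3] false OR false = false
[2.1] true AND false AND false = false
[2.2.1.1.2] exactly-one(true, false) = true
[2.2.1.1.3] false OR false = false
[2.2.1.1] false AND true AND false = false
[2.2.1] NOT false = true
[2.2] NOT true = false
[2] false AND false = false
[root] true AND false = false
Overall: false → denied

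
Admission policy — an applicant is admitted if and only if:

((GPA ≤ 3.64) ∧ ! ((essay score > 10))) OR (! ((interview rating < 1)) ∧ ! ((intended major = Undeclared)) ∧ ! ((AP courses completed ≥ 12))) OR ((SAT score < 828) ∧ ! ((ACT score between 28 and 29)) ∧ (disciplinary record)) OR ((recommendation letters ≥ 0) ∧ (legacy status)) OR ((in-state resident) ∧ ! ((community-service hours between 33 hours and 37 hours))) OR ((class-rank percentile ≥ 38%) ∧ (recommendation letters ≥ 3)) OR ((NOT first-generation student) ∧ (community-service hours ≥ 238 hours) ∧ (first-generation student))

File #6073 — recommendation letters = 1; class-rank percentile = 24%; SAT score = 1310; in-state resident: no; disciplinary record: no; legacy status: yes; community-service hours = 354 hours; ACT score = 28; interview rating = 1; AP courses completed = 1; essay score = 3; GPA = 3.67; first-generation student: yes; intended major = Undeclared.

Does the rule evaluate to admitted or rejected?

Atomic conditions:
  GPA ≤ 3.64: 3.67 ≤ 3.64 is false
  essay score > 10: 3 > 10 is false
  interview rating < 1: 1 < 1 is false
  intended major = Undeclared: Undeclared == Undeclared is true
  AP courses completed ≥ 12: 1 ≥ 12 is false
  SAT score < 828: 1310 < 828 is false
  ACT score between 28 and 29: 28 in [28, 29] is true
  disciplinary record: no → false
  recommendation letters ≥ 0: 1 ≥ 0 is true
  legacy status: yes → true
  in-state resident: no → false
  community-service hours between 33 hours and 37 hours: 354 in [33, 37] is false
  class-rank percentile ≥ 38%: 24 ≥ 38 is false
  recommendation letters ≥ 3: 1 ≥ 3 is false
  NOT first-generation student: yes → false
  community-service hours ≥ 238 hours: 354 ≥ 238 is true
  first-generation student: yes → true
Combine:
[1.2] NOT false = true
[1] false AND true = false
[2.1] NOT false = true
[2.2] NOT true = false
[2.3] NOT false = true
[2] true AND false AND true = false
[3.2] NOT true = false
[3] false AND false AND false = false
[4] true AND true = true
[5.2] NOT false = true
[5] false AND true = false
[6] false AND false = false
[7] false AND true AND true = false
[root] false OR false OR false OR true OR false OR false OR false = true
Overall: true → admitted

Admitted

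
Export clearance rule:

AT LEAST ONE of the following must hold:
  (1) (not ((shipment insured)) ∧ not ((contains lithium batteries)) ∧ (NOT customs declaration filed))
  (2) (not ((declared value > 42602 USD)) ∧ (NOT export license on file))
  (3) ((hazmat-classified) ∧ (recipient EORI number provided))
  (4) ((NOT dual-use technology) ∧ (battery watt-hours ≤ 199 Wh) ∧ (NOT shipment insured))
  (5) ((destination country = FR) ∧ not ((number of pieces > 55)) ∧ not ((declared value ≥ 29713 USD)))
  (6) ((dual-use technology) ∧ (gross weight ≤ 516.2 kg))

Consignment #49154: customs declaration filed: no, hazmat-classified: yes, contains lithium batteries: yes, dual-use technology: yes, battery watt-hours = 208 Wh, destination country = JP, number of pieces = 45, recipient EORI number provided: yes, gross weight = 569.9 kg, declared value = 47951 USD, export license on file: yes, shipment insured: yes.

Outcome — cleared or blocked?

Cleared

Atomic conditions:
  shipment insured: yes → true
  contains lithium batteries: yes → true
  NOT customs declaration filed: no → true
  declared value > 42602 USD: 47951 > 42602 is true
  NOT export license on file: yes → false
  hazmat-classified: yes → true
  recipient EORI number provided: yes → true
  NOT dual-use technology: yes → false
  battery watt-hours ≤ 199 Wh: 208 ≤ 199 is false
  NOT shipment insured: yes → false
  destination country = FR: JP == FR is false
  number of pieces > 55: 45 > 55 is false
  declared value ≥ 29713 USD: 47951 ≥ 29713 is true
  dual-use technology: yes → true
  gross weight ≤ 516.2 kg: 569.9 ≤ 516.2 is false
Combine:
[1.1] NOT true = false
[1.2] NOT true = false
[1] false AND false AND true = false
[2.1] NOT true = false
[2] false AND false = false
[3] true AND true = true
[4] false AND false AND false = false
[5.2] NOT false = true
[5.3] NOT true = false
[5] false AND true AND false = false
[6] true AND false = false
[root] false OR false OR true OR false OR false OR false = true
Overall: true → cleared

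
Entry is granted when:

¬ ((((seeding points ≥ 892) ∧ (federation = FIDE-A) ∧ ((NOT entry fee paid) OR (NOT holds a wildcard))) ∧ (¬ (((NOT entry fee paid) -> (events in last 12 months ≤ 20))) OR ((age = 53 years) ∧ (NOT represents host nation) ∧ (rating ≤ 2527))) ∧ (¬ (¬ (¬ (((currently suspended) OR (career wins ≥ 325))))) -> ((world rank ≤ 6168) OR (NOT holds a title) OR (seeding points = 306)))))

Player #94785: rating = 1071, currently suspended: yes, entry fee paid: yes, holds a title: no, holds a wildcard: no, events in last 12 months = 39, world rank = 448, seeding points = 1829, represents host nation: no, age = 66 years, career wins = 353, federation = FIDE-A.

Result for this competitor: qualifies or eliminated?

Qualifies

Atomic conditions:
  seeding points ≥ 892: 1829 ≥ 892 is true
  federation = FIDE-A: FIDE-A == FIDE-A is true
  NOT entry fee paid: yes → false
  NOT holds a wildcard: no → true
  events in last 12 months ≤ 20: 39 ≤ 20 is false
  age = 53 years: 66 == 53 is false
  NOT represents host nation: no → true
  rating ≤ 2527: 1071 ≤ 2527 is true
  currently suspended: yes → true
  career wins ≥ 325: 353 ≥ 325 is true
  world rank ≤ 6168: 448 ≤ 6168 is true
  NOT holds a title: no → true
  seeding points = 306: 1829 == 306 is false
Combine:
[1.1.3] false OR true = true
[1.1] true AND true AND true = true
[1.2.1.1] false → false (antecedent false ⇒ implication holds) = true
[1.2.1] NOT true = false
[1.2.2] false AND true AND true = false
[1.2] false OR false = false
[1.3.1.1.1.1] true OR true = true
[1.3.1.1.1] NOT true = false
[1.3.1.1] NOT false = true
[1.3.1] NOT true = false
[1.3.2] true OR true OR false = true
[1.3] false → true (antecedent false ⇒ implication holds) = true
[1] true AND false AND true = false
[root] NOT false = true
Overall: true → qualifies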